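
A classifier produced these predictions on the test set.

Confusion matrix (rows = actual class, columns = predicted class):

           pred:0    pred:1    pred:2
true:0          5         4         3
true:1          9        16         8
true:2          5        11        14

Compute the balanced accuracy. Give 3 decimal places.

Balanced accuracy = mean of per-class recall.
  0: recall = 5/12 = 0.4167
  1: recall = 16/33 = 0.4848
  2: recall = 14/30 = 0.4667
Mean = (0.4167 + 0.4848 + 0.4667) / 3 = 0.456

0.456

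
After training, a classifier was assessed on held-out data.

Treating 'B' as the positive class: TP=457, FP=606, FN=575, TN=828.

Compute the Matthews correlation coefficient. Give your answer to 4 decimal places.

0.0202

MCC = (TP·TN − FP·FN) / √((TP+FP)(TP+FN)(TN+FP)(TN+FN))
Numerator = 457·828 − 606·575 = 29946
Denominator = √(1063·1032·1434·1403) = √2207088684432 = 1485627.3707
MCC = 29946 / 1485627.3707 = 0.0202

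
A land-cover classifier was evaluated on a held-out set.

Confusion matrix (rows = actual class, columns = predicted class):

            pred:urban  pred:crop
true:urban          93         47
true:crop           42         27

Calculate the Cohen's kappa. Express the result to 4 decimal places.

Observed agreement pₒ = trace/N = 120/209 = 0.57416
Expected agreement pₑ = Σ (rowᵢ·colᵢ)/N² = (140·135 + 69·74)/209² = 0.54958
κ = (pₒ − pₑ)/(1 − pₑ) = (0.57416 − 0.54958)/(1 − 0.54958) = 0.0546

0.0546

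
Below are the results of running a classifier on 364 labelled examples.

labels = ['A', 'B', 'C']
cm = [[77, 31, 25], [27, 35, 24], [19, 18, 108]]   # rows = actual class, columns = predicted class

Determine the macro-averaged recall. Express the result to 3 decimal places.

Per-class recall (TP/(TP+FN)):
  A: TP=77, FN=31+25=56 → 77/133 = 0.5789
  B: TP=35, FN=27+24=51 → 35/86 = 0.4070
  C: TP=108, FN=19+18=37 → 108/145 = 0.7448
Macro-recall = mean = (0.5789 + 0.4070 + 0.7448) / 3 = 0.577

0.577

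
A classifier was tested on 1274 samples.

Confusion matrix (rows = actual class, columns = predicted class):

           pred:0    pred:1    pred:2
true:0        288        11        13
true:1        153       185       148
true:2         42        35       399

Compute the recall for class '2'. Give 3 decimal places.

0.838

recall = TP/(TP+FN).
2: TP=399, FN=42+35=77 → 399/476 = 0.8382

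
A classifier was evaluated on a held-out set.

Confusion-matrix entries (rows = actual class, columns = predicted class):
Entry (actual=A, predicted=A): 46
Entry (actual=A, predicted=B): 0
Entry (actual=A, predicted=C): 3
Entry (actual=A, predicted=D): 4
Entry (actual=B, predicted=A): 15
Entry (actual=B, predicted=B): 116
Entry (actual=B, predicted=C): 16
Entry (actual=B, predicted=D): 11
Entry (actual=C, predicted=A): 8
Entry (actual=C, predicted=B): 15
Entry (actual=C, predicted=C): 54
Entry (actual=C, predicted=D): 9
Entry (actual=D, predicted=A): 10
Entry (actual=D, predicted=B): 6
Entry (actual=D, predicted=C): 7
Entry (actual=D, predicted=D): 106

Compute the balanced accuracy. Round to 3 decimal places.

Balanced accuracy = mean of per-class recall.
  A: recall = 46/53 = 0.8679
  B: recall = 116/158 = 0.7342
  C: recall = 54/86 = 0.6279
  D: recall = 106/129 = 0.8217
Mean = (0.8679 + 0.7342 + 0.6279 + 0.8217) / 4 = 0.763

0.763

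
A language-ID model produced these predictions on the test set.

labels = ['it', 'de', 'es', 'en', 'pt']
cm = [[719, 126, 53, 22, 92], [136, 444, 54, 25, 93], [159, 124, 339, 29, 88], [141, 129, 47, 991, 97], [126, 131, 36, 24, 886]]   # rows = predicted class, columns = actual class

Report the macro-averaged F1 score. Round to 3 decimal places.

0.639

Per-class F1 score (2·TP/(2·TP+FP+FN)):
  it: TP=719, FP=126+53+22+92=293, FN=136+159+141+126=562 → 1438/2293 = 0.6271
  de: TP=444, FP=136+54+25+93=308, FN=126+124+129+131=510 → 888/1706 = 0.5205
  es: TP=339, FP=159+124+29+88=400, FN=53+54+47+36=190 → 678/1268 = 0.5347
  en: TP=991, FP=141+129+47+97=414, FN=22+25+29+24=100 → 1982/2496 = 0.7941
  pt: TP=886, FP=126+131+36+24=317, FN=92+93+88+97=370 → 1772/2459 = 0.7206
Macro-F1 score = mean = (0.6271 + 0.5205 + 0.5347 + 0.7941 + 0.7206) / 5 = 0.639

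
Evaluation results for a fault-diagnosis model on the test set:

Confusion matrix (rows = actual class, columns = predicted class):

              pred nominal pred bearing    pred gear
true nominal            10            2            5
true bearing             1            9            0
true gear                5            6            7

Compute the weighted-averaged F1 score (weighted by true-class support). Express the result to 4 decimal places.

Per-class F1 score (2·TP/(2·TP+FP+FN)):
  nominal: TP=10, FP=1+5=6, FN=2+5=7 → 20/33 = 0.60606
  bearing: TP=9, FP=2+6=8, FN=1+0=1 → 18/27 = 0.66667
  gear: TP=7, FP=5+0=5, FN=5+6=11 → 14/30 = 0.46667
Weighted-F1 score = Σ (supportᵢ/N)·F1 scoreᵢ with N=45: (17/45)·0.60606 + (10/45)·0.66667 + (18/45)·0.46667 = 0.5638

0.5638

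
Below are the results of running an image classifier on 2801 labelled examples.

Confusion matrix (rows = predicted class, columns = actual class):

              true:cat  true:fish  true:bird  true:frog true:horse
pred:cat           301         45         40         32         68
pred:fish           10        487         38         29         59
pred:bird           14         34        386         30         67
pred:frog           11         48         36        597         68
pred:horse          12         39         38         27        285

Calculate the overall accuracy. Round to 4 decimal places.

0.7340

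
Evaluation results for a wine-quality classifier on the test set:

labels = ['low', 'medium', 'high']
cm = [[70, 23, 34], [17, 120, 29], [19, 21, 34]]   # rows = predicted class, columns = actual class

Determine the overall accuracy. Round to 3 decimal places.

Accuracy = trace / total = (70+120+34=224) / 367 = 224/367 = 0.610

0.610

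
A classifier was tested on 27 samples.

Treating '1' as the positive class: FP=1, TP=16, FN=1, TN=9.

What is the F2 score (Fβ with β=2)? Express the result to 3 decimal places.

0.941

Fβ = (1+β²)·TP / ((1+β²)·TP + β²·FN + FP), with β²=4
= 5·16 / (5·16 + 4·1 + 1) = 0.941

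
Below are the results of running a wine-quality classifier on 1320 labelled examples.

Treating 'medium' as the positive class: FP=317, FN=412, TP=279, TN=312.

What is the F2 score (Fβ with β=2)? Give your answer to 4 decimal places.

Fβ = (1+β²)·TP / ((1+β²)·TP + β²·FN + FP), with β²=4
= 5·279 / (5·279 + 4·412 + 317) = 0.4152

0.4152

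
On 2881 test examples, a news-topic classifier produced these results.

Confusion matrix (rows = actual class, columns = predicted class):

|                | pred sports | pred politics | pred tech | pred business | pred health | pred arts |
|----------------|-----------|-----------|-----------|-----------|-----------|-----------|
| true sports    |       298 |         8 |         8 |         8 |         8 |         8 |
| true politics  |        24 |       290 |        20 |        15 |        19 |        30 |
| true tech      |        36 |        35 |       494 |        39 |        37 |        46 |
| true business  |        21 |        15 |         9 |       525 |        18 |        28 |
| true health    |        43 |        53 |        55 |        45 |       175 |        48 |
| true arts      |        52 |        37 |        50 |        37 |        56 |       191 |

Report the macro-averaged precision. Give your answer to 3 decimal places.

0.659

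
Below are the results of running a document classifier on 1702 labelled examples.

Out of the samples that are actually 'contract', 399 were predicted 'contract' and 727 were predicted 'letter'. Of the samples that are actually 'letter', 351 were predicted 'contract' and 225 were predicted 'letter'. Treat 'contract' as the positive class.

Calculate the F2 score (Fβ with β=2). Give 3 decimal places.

0.380

Fβ = (1+β²)·TP / ((1+β²)·TP + β²·FN + FP), with β²=4
= 5·399 / (5·399 + 4·727 + 351) = 0.380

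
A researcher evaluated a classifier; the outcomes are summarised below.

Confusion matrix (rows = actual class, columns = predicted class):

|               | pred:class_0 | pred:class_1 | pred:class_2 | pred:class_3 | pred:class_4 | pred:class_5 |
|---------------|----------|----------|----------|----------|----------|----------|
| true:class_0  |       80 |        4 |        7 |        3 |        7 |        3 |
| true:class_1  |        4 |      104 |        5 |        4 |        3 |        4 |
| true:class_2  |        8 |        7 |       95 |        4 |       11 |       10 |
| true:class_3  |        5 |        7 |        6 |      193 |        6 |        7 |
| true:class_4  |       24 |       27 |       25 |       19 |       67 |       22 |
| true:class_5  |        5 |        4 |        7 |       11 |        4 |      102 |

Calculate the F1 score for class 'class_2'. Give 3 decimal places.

One-vs-rest for 'class_2': TP = diagonal; FP = other classes predicted 'class_2'; FN = 'class_2' predicted as other.
F1 score = 2·TP/(2·TP+FP+FN).
class_2: TP=95, FP=7+5+6+25+7=50, FN=8+7+4+11+10=40 → 190/280 = 0.6786

0.679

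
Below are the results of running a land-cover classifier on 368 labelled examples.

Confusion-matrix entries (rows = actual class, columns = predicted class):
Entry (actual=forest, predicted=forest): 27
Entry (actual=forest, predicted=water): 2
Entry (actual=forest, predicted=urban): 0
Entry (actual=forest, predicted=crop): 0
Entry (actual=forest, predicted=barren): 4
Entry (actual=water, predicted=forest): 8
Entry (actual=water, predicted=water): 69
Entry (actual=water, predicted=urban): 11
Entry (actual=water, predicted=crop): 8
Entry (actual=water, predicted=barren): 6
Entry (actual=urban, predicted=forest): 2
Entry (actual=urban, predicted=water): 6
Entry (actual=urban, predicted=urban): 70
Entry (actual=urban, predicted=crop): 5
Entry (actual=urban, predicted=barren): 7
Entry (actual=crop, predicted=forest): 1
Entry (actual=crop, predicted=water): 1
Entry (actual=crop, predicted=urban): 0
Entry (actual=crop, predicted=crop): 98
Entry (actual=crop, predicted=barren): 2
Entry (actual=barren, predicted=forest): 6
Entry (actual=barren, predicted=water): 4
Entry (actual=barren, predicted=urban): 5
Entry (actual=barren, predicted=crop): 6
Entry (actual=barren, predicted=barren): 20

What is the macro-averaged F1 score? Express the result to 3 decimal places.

0.728

Per-class F1 score (2·TP/(2·TP+FP+FN)):
  forest: TP=27, FP=8+2+1+6=17, FN=2+0+0+4=6 → 54/77 = 0.7013
  water: TP=69, FP=2+6+1+4=13, FN=8+11+8+6=33 → 138/184 = 0.7500
  urban: TP=70, FP=0+11+0+5=16, FN=2+6+5+7=20 → 140/176 = 0.7955
  crop: TP=98, FP=0+8+5+6=19, FN=1+1+0+2=4 → 196/219 = 0.8950
  barren: TP=20, FP=4+6+7+2=19, FN=6+4+5+6=21 → 40/80 = 0.5000
Macro-F1 score = mean = (0.7013 + 0.7500 + 0.7955 + 0.8950 + 0.5000) / 5 = 0.728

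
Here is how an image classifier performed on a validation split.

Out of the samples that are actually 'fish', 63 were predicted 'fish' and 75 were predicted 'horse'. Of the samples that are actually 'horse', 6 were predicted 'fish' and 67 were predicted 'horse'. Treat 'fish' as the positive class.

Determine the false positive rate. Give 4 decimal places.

FPR = FP/(FP+TN) = 6/(6+67) = 0.0822

0.0822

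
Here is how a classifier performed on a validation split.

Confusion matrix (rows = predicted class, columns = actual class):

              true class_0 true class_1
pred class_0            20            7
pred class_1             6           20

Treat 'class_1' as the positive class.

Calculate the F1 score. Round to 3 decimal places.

Precision = TP/(TP+FP) = 20/26 = 0.7692
Recall = TP/(TP+FN) = 20/27 = 0.7407
F1 = 2·TP/(2·TP+FP+FN) = 40/53 = 0.755

0.755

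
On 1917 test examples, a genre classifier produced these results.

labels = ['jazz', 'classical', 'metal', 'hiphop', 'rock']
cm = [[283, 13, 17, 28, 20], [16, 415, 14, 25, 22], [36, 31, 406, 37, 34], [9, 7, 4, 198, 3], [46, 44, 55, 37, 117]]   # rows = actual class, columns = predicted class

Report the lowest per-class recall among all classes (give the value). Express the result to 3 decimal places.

Per-class recall (TP/(TP+FN)):
  jazz: TP=283, FN=13+17+28+20=78 → 283/361 = 0.7839
  classical: TP=415, FN=16+14+25+22=77 → 415/492 = 0.8435
  metal: TP=406, FN=36+31+37+34=138 → 406/544 = 0.7463
  hiphop: TP=198, FN=9+7+4+3=23 → 198/221 = 0.8959
  rock: TP=117, FN=46+44+55+37=182 → 117/299 = 0.3913
Lowest is class 'rock' with recall = 0.391.

0.391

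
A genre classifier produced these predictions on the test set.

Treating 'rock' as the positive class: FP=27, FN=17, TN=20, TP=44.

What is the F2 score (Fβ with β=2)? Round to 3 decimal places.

0.698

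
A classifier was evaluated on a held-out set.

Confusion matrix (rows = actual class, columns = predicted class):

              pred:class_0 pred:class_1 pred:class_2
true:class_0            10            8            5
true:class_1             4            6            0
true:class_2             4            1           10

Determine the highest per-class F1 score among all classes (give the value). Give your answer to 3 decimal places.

0.667

Per-class F1 score (2·TP/(2·TP+FP+FN)):
  class_0: TP=10, FP=4+4=8, FN=8+5=13 → 20/41 = 0.4878
  class_1: TP=6, FP=8+1=9, FN=4+0=4 → 12/25 = 0.4800
  class_2: TP=10, FP=5+0=5, FN=4+1=5 → 20/30 = 0.6667
Highest is class 'class_2' with F1 score = 0.667.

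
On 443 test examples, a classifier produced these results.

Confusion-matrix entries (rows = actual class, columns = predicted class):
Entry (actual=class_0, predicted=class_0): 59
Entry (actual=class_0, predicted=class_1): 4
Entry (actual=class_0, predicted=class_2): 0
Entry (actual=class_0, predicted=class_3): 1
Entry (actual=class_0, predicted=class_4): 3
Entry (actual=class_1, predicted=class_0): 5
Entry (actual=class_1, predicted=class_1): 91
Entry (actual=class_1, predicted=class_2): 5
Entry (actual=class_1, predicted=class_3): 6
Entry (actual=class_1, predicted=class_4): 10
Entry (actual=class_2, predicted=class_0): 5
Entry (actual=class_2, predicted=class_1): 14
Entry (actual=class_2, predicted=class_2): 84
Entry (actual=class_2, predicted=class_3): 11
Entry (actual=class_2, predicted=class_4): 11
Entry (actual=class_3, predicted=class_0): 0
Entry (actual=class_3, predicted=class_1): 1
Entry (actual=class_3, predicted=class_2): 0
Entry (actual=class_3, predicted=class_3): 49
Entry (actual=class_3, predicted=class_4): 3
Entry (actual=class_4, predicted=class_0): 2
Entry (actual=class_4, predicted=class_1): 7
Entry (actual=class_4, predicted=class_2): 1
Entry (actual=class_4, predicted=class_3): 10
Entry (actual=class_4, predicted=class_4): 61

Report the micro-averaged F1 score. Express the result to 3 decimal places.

0.777

Micro-averaging pools counts across classes: ΣTP=344, ΣFP=99, ΣFN=99.
Micro-F1 score = 2·TP/(2·TP+FP+FN) on pooled counts = 0.777 (equals overall accuracy in single-label multiclass).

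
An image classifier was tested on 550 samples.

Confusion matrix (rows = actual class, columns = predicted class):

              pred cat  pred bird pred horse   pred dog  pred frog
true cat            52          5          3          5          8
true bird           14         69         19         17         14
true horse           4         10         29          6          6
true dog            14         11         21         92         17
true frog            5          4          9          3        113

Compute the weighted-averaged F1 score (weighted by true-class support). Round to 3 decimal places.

0.647

Per-class F1 score (2·TP/(2·TP+FP+FN)):
  cat: TP=52, FP=14+4+14+5=37, FN=5+3+5+8=21 → 104/162 = 0.6420
  bird: TP=69, FP=5+10+11+4=30, FN=14+19+17+14=64 → 138/232 = 0.5948
  horse: TP=29, FP=3+19+21+9=52, FN=4+10+6+6=26 → 58/136 = 0.4265
  dog: TP=92, FP=5+17+6+3=31, FN=14+11+21+17=63 → 184/278 = 0.6619
  frog: TP=113, FP=8+14+6+17=45, FN=5+4+9+3=21 → 226/292 = 0.7740
Weighted-F1 score = Σ (supportᵢ/N)·F1 scoreᵢ with N=550: (73/550)·0.6420 + (133/550)·0.5948 + (55/550)·0.4265 + (155/550)·0.6619 + (134/550)·0.7740 = 0.647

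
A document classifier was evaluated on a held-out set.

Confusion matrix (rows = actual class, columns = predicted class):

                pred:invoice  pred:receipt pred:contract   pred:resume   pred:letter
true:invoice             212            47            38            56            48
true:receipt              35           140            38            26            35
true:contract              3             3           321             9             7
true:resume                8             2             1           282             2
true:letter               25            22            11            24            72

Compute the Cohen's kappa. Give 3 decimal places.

0.620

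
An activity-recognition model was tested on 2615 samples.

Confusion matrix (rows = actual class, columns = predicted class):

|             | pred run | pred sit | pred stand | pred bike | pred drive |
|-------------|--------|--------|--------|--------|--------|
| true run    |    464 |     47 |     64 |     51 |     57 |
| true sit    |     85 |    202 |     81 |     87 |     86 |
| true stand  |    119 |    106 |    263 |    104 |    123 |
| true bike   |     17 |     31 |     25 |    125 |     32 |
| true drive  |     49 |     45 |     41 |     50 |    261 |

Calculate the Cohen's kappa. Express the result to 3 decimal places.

0.373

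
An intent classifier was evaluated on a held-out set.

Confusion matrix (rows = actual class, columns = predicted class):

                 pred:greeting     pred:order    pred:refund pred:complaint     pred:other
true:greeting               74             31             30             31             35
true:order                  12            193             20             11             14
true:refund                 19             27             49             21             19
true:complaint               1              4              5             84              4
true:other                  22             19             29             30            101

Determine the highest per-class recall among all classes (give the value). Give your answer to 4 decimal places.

0.8571

Per-class recall (TP/(TP+FN)):
  greeting: TP=74, FN=31+30+31+35=127 → 74/201 = 0.36816
  order: TP=193, FN=12+20+11+14=57 → 193/250 = 0.77200
  refund: TP=49, FN=19+27+21+19=86 → 49/135 = 0.36296
  complaint: TP=84, FN=1+4+5+4=14 → 84/98 = 0.85714
  other: TP=101, FN=22+19+29+30=100 → 101/201 = 0.50249
Highest is class 'complaint' with recall = 0.8571.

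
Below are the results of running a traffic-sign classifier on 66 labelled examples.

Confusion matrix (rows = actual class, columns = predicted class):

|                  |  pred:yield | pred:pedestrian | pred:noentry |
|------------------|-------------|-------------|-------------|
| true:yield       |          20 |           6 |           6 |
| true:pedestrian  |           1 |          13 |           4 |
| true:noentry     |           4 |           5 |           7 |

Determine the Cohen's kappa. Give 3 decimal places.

0.398

Observed agreement pₒ = trace/N = 40/66 = 0.6061
Expected agreement pₑ = Σ (rowᵢ·colᵢ)/N² = (32·25 + 18·24 + 16·17)/66² = 0.3453
κ = (pₒ − pₑ)/(1 − pₑ) = (0.6061 − 0.3453)/(1 − 0.3453) = 0.398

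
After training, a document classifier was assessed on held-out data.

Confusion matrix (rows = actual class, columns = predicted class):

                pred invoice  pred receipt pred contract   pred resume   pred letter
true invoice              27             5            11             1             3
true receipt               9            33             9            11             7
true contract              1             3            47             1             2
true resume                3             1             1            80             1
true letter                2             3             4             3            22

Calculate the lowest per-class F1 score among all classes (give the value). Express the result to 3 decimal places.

0.579

Per-class F1 score (2·TP/(2·TP+FP+FN)):
  invoice: TP=27, FP=9+1+3+2=15, FN=5+11+1+3=20 → 54/89 = 0.6067
  receipt: TP=33, FP=5+3+1+3=12, FN=9+9+11+7=36 → 66/114 = 0.5789
  contract: TP=47, FP=11+9+1+4=25, FN=1+3+1+2=7 → 94/126 = 0.7460
  resume: TP=80, FP=1+11+1+3=16, FN=3+1+1+1=6 → 160/182 = 0.8791
  letter: TP=22, FP=3+7+2+1=13, FN=2+3+4+3=12 → 44/69 = 0.6377
Lowest is class 'receipt' with F1 score = 0.579.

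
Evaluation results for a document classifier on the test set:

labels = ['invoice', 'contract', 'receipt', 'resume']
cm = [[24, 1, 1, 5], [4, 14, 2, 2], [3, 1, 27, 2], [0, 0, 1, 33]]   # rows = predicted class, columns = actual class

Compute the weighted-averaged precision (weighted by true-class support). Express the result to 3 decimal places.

Per-class precision (TP/(TP+FP)):
  invoice: TP=24, FP=1+1+5=7 → 24/31 = 0.7742
  contract: TP=14, FP=4+2+2=8 → 14/22 = 0.6364
  receipt: TP=27, FP=3+1+2=6 → 27/33 = 0.8182
  resume: TP=33, FP=0+0+1=1 → 33/34 = 0.9706
Weighted-precision = Σ (supportᵢ/N)·precisionᵢ with N=120: (31/120)·0.7742 + (16/120)·0.6364 + (31/120)·0.8182 + (42/120)·0.9706 = 0.836

0.836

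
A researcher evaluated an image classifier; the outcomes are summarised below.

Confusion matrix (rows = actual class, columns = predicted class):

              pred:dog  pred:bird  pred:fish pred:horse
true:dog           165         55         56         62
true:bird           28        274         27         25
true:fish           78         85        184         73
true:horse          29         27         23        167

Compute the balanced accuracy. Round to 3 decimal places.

0.595

Balanced accuracy = mean of per-class recall.
  dog: recall = 165/338 = 0.4882
  bird: recall = 274/354 = 0.7740
  fish: recall = 184/420 = 0.4381
  horse: recall = 167/246 = 0.6789
Mean = (0.4882 + 0.7740 + 0.4381 + 0.6789) / 4 = 0.595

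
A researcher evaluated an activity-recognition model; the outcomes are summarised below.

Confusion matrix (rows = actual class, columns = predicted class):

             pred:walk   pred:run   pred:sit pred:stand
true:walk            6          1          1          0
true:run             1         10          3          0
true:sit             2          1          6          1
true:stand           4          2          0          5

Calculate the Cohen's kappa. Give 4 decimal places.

0.5025

Observed agreement pₒ = trace/N = 27/43 = 0.62791
Expected agreement pₑ = Σ (rowᵢ·colᵢ)/N² = (8·13 + 14·14 + 10·10 + 11·6)/43² = 0.25203
κ = (pₒ − pₑ)/(1 − pₑ) = (0.62791 − 0.25203)/(1 − 0.25203) = 0.5025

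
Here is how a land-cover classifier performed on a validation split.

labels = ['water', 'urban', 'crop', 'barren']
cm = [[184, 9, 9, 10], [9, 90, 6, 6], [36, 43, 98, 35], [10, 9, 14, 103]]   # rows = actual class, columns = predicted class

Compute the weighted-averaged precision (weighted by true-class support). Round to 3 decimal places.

Per-class precision (TP/(TP+FP)):
  water: TP=184, FP=9+36+10=55 → 184/239 = 0.7699
  urban: TP=90, FP=9+43+9=61 → 90/151 = 0.5960
  crop: TP=98, FP=9+6+14=29 → 98/127 = 0.7717
  barren: TP=103, FP=10+6+35=51 → 103/154 = 0.6688
Weighted-precision = Σ (supportᵢ/N)·precisionᵢ with N=671: (212/671)·0.7699 + (111/671)·0.5960 + (212/671)·0.7717 + (136/671)·0.6688 = 0.721

0.721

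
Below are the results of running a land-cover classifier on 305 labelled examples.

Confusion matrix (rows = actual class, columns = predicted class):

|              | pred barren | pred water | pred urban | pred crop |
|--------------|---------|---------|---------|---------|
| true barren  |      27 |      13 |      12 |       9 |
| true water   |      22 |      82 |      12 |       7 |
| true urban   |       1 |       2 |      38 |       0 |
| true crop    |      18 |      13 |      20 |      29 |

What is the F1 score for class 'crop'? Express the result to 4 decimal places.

One-vs-rest for 'crop': TP = diagonal; FP = other classes predicted 'crop'; FN = 'crop' predicted as other.
F1 score = 2·TP/(2·TP+FP+FN).
crop: TP=29, FP=9+7+0=16, FN=18+13+20=51 → 58/125 = 0.46400

0.4640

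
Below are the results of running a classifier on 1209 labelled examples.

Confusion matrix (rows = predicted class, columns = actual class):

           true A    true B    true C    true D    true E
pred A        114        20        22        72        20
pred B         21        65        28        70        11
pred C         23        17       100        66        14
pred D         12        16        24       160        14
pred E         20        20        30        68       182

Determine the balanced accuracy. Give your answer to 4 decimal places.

0.5367

Balanced accuracy = mean of per-class recall.
  A: recall = 114/190 = 0.60000
  B: recall = 65/138 = 0.47101
  C: recall = 100/204 = 0.49020
  D: recall = 160/436 = 0.36697
  E: recall = 182/241 = 0.75519
Mean = (0.60000 + 0.47101 + 0.49020 + 0.36697 + 0.75519) / 5 = 0.5367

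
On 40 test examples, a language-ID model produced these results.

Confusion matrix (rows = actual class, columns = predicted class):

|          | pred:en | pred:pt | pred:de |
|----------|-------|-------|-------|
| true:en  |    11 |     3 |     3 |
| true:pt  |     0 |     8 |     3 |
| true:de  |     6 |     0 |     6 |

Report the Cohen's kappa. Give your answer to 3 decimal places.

Observed agreement pₒ = trace/N = 25/40 = 0.6250
Expected agreement pₑ = Σ (rowᵢ·colᵢ)/N² = (17·17 + 11·11 + 12·12)/40² = 0.3463
κ = (pₒ − pₑ)/(1 − pₑ) = (0.6250 − 0.3463)/(1 − 0.3463) = 0.426

0.426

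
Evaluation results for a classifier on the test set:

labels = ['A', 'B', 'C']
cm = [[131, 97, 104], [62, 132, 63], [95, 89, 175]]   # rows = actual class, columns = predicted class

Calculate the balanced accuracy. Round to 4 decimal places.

0.4652

Balanced accuracy = mean of per-class recall.
  A: recall = 131/332 = 0.39458
  B: recall = 132/257 = 0.51362
  C: recall = 175/359 = 0.48747
Mean = (0.39458 + 0.51362 + 0.48747) / 3 = 0.4652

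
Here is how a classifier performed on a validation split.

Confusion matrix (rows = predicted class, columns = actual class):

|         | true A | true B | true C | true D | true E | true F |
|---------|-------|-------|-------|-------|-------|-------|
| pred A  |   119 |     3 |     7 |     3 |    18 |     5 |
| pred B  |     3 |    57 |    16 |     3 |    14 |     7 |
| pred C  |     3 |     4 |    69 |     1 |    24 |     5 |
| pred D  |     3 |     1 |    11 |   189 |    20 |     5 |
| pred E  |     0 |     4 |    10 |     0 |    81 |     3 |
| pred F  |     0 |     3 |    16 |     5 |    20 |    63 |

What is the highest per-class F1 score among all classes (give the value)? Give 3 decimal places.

Per-class F1 score (2·TP/(2·TP+FP+FN)):
  A: TP=119, FP=3+7+3+18+5=36, FN=3+3+3+0+0=9 → 238/283 = 0.8410
  B: TP=57, FP=3+16+3+14+7=43, FN=3+4+1+4+3=15 → 114/172 = 0.6628
  C: TP=69, FP=3+4+1+24+5=37, FN=7+16+11+10+16=60 → 138/235 = 0.5872
  D: TP=189, FP=3+1+11+20+5=40, FN=3+3+1+0+5=12 → 378/430 = 0.8791
  E: TP=81, FP=0+4+10+0+3=17, FN=18+14+24+20+20=96 → 162/275 = 0.5891
  F: TP=63, FP=0+3+16+5+20=44, FN=5+7+5+5+3=25 → 126/195 = 0.6462
Highest is class 'D' with F1 score = 0.879.

0.879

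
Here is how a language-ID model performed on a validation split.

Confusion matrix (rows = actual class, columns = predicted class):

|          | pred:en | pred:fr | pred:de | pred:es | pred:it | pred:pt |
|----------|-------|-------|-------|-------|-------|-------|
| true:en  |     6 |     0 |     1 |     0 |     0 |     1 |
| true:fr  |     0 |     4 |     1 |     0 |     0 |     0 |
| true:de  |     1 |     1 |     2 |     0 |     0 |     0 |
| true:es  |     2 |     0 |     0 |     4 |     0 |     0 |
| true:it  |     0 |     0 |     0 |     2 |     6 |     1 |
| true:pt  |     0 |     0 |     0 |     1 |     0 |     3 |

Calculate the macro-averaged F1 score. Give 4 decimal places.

0.6813

Per-class F1 score (2·TP/(2·TP+FP+FN)):
  en: TP=6, FP=0+1+2+0+0=3, FN=0+1+0+0+1=2 → 12/17 = 0.70588
  fr: TP=4, FP=0+1+0+0+0=1, FN=0+1+0+0+0=1 → 8/10 = 0.80000
  de: TP=2, FP=1+1+0+0+0=2, FN=1+1+0+0+0=2 → 4/8 = 0.50000
  es: TP=4, FP=0+0+0+2+1=3, FN=2+0+0+0+0=2 → 8/13 = 0.61538
  it: TP=6, FP=0+0+0+0+0=0, FN=0+0+0+2+1=3 → 12/15 = 0.80000
  pt: TP=3, FP=1+0+0+0+1=2, FN=0+0+0+1+0=1 → 6/9 = 0.66667
Macro-F1 score = mean = (0.70588 + 0.80000 + 0.50000 + 0.61538 + 0.80000 + 0.66667) / 6 = 0.6813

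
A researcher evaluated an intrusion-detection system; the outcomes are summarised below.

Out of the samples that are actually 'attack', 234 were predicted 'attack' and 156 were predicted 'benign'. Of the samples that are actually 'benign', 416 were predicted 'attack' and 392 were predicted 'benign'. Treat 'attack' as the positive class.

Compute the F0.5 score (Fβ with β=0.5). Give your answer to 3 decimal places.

Fβ = (1+β²)·TP / ((1+β²)·TP + β²·FN + FP), with β²=1/4
= 1.25·234 / (1.25·234 + 0.25·156 + 416) = 0.391

0.391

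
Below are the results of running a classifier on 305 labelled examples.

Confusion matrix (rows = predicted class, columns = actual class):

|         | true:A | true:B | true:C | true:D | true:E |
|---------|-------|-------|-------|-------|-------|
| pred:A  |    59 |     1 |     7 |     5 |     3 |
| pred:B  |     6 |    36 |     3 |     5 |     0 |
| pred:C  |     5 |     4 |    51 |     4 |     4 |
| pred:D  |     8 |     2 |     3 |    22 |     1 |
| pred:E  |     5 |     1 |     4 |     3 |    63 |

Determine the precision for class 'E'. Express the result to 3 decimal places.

precision = TP/(TP+FP).
E: TP=63, FP=5+1+4+3=13 → 63/76 = 0.8289

0.829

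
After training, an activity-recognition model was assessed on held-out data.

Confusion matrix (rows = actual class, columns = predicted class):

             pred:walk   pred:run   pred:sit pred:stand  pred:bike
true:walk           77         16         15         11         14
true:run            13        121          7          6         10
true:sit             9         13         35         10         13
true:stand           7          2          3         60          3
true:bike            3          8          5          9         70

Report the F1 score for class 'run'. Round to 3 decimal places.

0.763

F1 score = 2·TP/(2·TP+FP+FN).
run: TP=121, FP=16+13+2+8=39, FN=13+7+6+10=36 → 242/317 = 0.7634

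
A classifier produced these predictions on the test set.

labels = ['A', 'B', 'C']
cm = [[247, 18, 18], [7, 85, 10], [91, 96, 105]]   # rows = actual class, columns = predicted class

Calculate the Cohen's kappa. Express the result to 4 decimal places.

Observed agreement pₒ = trace/N = 437/677 = 0.64549
Expected agreement pₑ = Σ (rowᵢ·colᵢ)/N² = (283·345 + 102·199 + 292·133)/677² = 0.34204
κ = (pₒ − pₑ)/(1 − pₑ) = (0.64549 − 0.34204)/(1 − 0.34204) = 0.4612

0.4612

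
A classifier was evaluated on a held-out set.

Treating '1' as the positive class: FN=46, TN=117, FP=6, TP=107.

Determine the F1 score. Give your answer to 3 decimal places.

0.805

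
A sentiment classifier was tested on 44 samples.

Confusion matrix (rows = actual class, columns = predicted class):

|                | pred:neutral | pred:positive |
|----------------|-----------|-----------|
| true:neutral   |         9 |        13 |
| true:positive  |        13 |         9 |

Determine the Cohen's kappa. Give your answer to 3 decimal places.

Observed agreement pₒ = trace/N = 18/44 = 0.4091
Expected agreement pₑ = Σ (rowᵢ·colᵢ)/N² = (22·22 + 22·22)/44² = 0.5000
κ = (pₒ − pₑ)/(1 − pₑ) = (0.4091 − 0.5000)/(1 − 0.5000) = -0.182

-0.182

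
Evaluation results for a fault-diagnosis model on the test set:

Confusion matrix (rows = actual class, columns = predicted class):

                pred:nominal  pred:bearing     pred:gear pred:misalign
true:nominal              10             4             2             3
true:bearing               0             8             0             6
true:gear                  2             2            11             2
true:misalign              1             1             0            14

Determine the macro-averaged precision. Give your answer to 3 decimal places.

0.677

Per-class precision (TP/(TP+FP)):
  nominal: TP=10, FP=0+2+1=3 → 10/13 = 0.7692
  bearing: TP=8, FP=4+2+1=7 → 8/15 = 0.5333
  gear: TP=11, FP=2+0+0=2 → 11/13 = 0.8462
  misalign: TP=14, FP=3+6+2=11 → 14/25 = 0.5600
Macro-precision = mean = (0.7692 + 0.5333 + 0.8462 + 0.5600) / 4 = 0.677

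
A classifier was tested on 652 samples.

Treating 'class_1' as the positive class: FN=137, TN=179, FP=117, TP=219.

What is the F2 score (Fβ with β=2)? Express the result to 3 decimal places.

0.622

Fβ = (1+β²)·TP / ((1+β²)·TP + β²·FN + FP), with β²=4
= 5·219 / (5·219 + 4·137 + 117) = 0.622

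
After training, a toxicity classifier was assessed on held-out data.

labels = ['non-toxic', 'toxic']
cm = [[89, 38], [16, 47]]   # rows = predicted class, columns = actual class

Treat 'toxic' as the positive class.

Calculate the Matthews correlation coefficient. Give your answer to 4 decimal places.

0.4231

MCC = (TP·TN − FP·FN) / √((TP+FP)(TP+FN)(TN+FP)(TN+FN))
Numerator = 47·89 − 16·38 = 3575
Denominator = √(63·85·105·127) = √71408925 = 8450.3802
MCC = 3575 / 8450.3802 = 0.4231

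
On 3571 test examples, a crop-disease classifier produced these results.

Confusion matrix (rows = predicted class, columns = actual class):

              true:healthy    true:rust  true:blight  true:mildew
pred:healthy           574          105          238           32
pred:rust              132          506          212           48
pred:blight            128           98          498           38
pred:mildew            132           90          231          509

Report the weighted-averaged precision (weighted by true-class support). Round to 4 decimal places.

0.5984

Per-class precision (TP/(TP+FP)):
  healthy: TP=574, FP=105+238+32=375 → 574/949 = 0.60485
  rust: TP=506, FP=132+212+48=392 → 506/898 = 0.56347
  blight: TP=498, FP=128+98+38=264 → 498/762 = 0.65354
  mildew: TP=509, FP=132+90+231=453 → 509/962 = 0.52911
Weighted-precision = Σ (supportᵢ/N)·precisionᵢ with N=3571: (966/3571)·0.60485 + (799/3571)·0.56347 + (1179/3571)·0.65354 + (627/3571)·0.52911 = 0.5984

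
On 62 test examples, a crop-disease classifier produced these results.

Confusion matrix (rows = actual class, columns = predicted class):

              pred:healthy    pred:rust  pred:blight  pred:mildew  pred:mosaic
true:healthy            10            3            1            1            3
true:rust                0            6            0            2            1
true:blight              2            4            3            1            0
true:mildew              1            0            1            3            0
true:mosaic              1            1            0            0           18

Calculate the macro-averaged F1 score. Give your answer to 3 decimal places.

Per-class F1 score (2·TP/(2·TP+FP+FN)):
  healthy: TP=10, FP=0+2+1+1=4, FN=3+1+1+3=8 → 20/32 = 0.6250
  rust: TP=6, FP=3+4+0+1=8, FN=0+0+2+1=3 → 12/23 = 0.5217
  blight: TP=3, FP=1+0+1+0=2, FN=2+4+1+0=7 → 6/15 = 0.4000
  mildew: TP=3, FP=1+2+1+0=4, FN=1+0+1+0=2 → 6/12 = 0.5000
  mosaic: TP=18, FP=3+1+0+0=4, FN=1+1+0+0=2 → 36/42 = 0.8571
Macro-F1 score = mean = (0.6250 + 0.5217 + 0.4000 + 0.5000 + 0.8571) / 5 = 0.581

0.581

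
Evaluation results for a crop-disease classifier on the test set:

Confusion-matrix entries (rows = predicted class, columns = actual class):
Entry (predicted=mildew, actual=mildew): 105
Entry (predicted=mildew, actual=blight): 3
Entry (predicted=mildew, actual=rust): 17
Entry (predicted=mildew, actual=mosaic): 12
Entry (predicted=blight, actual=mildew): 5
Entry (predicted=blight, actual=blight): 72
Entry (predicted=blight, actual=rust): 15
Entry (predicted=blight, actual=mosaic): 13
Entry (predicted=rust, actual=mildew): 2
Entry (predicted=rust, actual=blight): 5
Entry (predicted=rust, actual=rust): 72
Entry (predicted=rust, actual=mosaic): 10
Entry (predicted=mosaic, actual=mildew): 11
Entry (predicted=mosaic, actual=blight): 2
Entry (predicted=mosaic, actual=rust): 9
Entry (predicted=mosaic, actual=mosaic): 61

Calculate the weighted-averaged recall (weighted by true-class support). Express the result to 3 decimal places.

0.749

Per-class recall (TP/(TP+FN)):
  mildew: TP=105, FN=5+2+11=18 → 105/123 = 0.8537
  blight: TP=72, FN=3+5+2=10 → 72/82 = 0.8780
  rust: TP=72, FN=17+15+9=41 → 72/113 = 0.6372
  mosaic: TP=61, FN=12+13+10=35 → 61/96 = 0.6354
Weighted-recall = Σ (supportᵢ/N)·recallᵢ with N=414: (123/414)·0.8537 + (82/414)·0.8780 + (113/414)·0.6372 + (96/414)·0.6354 = 0.749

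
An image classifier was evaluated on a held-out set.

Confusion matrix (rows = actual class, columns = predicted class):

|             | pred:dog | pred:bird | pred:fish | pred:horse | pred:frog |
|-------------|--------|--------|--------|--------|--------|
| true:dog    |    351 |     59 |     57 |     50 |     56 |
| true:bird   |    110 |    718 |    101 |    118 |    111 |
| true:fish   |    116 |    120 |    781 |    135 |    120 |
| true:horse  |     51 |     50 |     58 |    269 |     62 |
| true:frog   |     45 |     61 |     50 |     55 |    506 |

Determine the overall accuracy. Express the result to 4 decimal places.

0.6235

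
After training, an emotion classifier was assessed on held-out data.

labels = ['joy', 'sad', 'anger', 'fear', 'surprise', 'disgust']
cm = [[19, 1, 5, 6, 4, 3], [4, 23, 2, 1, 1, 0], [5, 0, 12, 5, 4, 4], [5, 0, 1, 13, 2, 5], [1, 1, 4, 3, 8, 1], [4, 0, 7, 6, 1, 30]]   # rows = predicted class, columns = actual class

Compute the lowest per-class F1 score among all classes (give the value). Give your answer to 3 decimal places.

Per-class F1 score (2·TP/(2·TP+FP+FN)):
  joy: TP=19, FP=1+5+6+4+3=19, FN=4+5+5+1+4=19 → 38/76 = 0.5000
  sad: TP=23, FP=4+2+1+1+0=8, FN=1+0+0+1+0=2 → 46/56 = 0.8214
  anger: TP=12, FP=5+0+5+4+4=18, FN=5+2+1+4+7=19 → 24/61 = 0.3934
  fear: TP=13, FP=5+0+1+2+5=13, FN=6+1+5+3+6=21 → 26/60 = 0.4333
  surprise: TP=8, FP=1+1+4+3+1=10, FN=4+1+4+2+1=12 → 16/38 = 0.4211
  disgust: TP=30, FP=4+0+7+6+1=18, FN=3+0+4+5+1=13 → 60/91 = 0.6593
Lowest is class 'anger' with F1 score = 0.393.

0.393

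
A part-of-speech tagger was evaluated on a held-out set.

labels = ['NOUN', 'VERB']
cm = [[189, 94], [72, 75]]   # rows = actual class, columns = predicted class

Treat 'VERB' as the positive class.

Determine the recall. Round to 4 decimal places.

0.5102

Recall = TP/(TP+FN) = 75/(75+72) = 75/147 = 0.5102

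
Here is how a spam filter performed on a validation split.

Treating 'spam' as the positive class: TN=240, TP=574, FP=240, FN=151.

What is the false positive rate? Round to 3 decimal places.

0.500

FPR = FP/(FP+TN) = 240/(240+240) = 0.500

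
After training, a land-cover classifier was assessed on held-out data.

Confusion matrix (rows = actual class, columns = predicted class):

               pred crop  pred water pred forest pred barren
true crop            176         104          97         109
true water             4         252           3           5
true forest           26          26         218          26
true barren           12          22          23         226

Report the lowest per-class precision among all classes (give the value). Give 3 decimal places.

0.617

Per-class precision (TP/(TP+FP)):
  crop: TP=176, FP=4+26+12=42 → 176/218 = 0.8073
  water: TP=252, FP=104+26+22=152 → 252/404 = 0.6238
  forest: TP=218, FP=97+3+23=123 → 218/341 = 0.6393
  barren: TP=226, FP=109+5+26=140 → 226/366 = 0.6175
Lowest is class 'barren' with precision = 0.617.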